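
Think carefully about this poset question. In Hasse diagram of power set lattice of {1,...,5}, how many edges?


A cover relation a -< b holds when a < b with no c strictly between.
Cover relations:
  {} -< {1}
  {} -< {2}
  {} -< {3}
  {} -< {4}
  {} -< {5}
  {1} -< {1,2}
  {1} -< {1,3}
  {1} -< {1,4}
  ...72 more
Total: 80


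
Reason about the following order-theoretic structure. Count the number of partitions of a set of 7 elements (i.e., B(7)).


B(n) = number of set partitions of an n-element set.
B(n) satisfies the recurrence: B(n+1) = sum_k C(n,k)*B(k).
B(7) = 877


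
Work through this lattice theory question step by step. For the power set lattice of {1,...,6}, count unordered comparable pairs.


A comparable pair {a,b} has a < b or b < a in the order.
Count unordered pairs where one element is strictly below the other.
Examples: {{},{1}}, {{},{2}}, {{},{3}}, {{},{4}}, ...
Total comparable pairs: 665


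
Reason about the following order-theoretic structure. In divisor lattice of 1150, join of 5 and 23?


In a divisor lattice, join = lcm (least common multiple).
gcd(5,23) = 1
lcm(5,23) = 5*23/gcd = 115/1 = 115


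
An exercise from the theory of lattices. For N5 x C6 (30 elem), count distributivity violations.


Distributive law: a ^ (b v c) = (a ^ b) v (a ^ c).
Check all 30^3 = 27000 ordered triples (a,b,c).
  e.g. a=(b,0), b=(a,0), c=(c,0): lhs=(b,0) != rhs=(a,0)
  e.g. a=(b,0), b=(a,0), c=(c,1): lhs=(b,0) != rhs=(a,0)
Total violating triples: 432


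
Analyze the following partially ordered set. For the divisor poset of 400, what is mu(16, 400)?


In a divisor lattice, mu(a,b) = mu(b/a) where mu is the classical Mobius function.
b/a = 400/16 = 25
Prime factorization of 25: primes [5]
25 is not squarefree, so mu(25) = 0


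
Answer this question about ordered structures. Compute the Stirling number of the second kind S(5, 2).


S(n,k) = k*S(n-1,k) + S(n-1,k-1).
S(4,2) = 7, S(4,1) = 1
S(5,2) = 2*7 + 1 = 14 + 1
S(5,2) = 15


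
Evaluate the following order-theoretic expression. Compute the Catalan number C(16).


C(n) = C(2n, n) / (n+1).
C(32, 16) = 601080390
C(16) = 601080390 / 17 = 35357670


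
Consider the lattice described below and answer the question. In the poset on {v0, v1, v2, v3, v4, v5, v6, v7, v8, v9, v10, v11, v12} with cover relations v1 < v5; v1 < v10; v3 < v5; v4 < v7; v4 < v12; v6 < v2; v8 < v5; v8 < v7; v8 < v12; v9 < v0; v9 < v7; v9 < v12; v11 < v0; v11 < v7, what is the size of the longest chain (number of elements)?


A chain is a totally ordered subset; we count the number of elements in a maximum chain.
Compute, for each element x, the size of the longest chain ending at x:
  v1: 1
  v3: 1
  v4: 1
  v6: 1
  v8: 1
  v9: 1
  ...
A maximum chain: v9 < v0
Number of elements in the longest chain: 2


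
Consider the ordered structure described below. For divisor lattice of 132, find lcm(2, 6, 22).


In a divisor lattice, join = lcm (least common multiple).
Compute lcm iteratively: start with first element, then lcm(current, next).
Elements: [2, 6, 22]
lcm(2,6) = 6
lcm(6,22) = 66
Final lcm = 66


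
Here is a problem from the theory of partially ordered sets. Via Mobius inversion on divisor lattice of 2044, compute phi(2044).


phi(n) = n * prod_{p|n} (1 - 1/p).
Prime divisors of 2044: [2, 7, 73]
phi(2044) = 2044 * (1 - 1/2) * (1 - 1/7) * (1 - 1/73)
phi(2044) = 864


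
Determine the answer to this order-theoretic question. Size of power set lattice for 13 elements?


Power set = 2^n.
2^13 = 8192


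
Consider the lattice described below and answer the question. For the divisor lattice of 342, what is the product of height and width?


Height = length of longest chain minus 1; width = size of largest antichain.
A maximum chain: 1 | 19 | 57 | 171 | 342  (height 4).
A maximum antichain: {6, 9, 38, 57}  (width 4).
Product = 4 * 4 = 16


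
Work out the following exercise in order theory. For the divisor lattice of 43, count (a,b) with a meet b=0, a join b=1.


Complement pair (a,b): a meet b = bottom, a join b = top.
Here: gcd(a,b)=1 and lcm(a,b)=43, i.e. a*b=43 with a,b coprime.
Pairs found: (1,43), (43,1)
Total ordered pairs: 2


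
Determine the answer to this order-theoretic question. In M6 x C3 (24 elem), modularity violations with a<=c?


Modular law: if a <= c then a v (b ^ c) = (a v b) ^ c.
Check all triples (a,b,c) with a <= c among 24 elements.
This lattice is modular (diamonds M_m and their chain-products are modular).
Total violating triples: 0


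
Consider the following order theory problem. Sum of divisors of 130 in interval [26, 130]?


Interval [26,130] in divisors of 130: [26, 130]
Sum = 156


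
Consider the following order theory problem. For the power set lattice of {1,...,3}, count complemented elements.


An element a is complemented if some b has a meet b = bottom, a join b = top.
every subset A has complement S\A, so all elements are complemented.
Complemented elements: {}, {1}, {2}, {3}, {1,2}, {1,3}, ... (2 more)
Count: 8


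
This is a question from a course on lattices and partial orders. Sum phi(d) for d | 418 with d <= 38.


Divisors of 418 up to 38: [1, 2, 11, 19, 22, 38]
phi values: [1, 1, 10, 18, 10, 18]
Sum = 58


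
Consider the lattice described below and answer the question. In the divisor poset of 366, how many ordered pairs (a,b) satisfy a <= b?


The order relation is {(a,b) : a <= b}, reflexive so it includes (a,a).
Examples: (1,1), (1,122), (1,183), (1,2), (1,3), ...
Total ordered pairs: 27


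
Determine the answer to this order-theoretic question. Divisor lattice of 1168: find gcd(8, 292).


In a divisor lattice, meet = gcd (greatest common divisor).
By Euclidean algorithm or factoring: gcd(8,292) = 4


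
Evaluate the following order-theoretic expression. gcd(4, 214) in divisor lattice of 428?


Meet=gcd.
gcd(4,214)=2


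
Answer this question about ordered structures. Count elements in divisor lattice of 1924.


Divisors of 1924: [1, 2, 4, 13, 26, 37, 52, 74, 148, 481, 962, 1924]
Count: 12


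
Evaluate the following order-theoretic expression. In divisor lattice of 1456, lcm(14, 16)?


Join=lcm.
gcd(14,16)=2
lcm=112


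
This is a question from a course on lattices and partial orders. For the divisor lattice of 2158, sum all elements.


sigma(n) = sum of divisors.
Divisors of 2158: [1, 2, 13, 26, 83, 166, 1079, 2158]
Sum = 3528


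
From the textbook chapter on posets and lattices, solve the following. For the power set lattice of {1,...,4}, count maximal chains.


A maximal chain goes from the minimum element to a maximal element via cover relations.
Counting all min-to-max paths in the cover graph.
Total maximal chains: 24


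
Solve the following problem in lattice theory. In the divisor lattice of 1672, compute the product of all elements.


Divisors of 1672: [1, 2, 4, 8, 11, 19, 22, 38, 44, 76, 88, 152, 209, 418, 836, 1672]
Product = n^(d(n)/2) = 1672^(16/2)
Product = 61078756237547902269915136


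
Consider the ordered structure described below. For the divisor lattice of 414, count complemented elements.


An element a is complemented if some b has a meet b = bottom, a join b = top.
a is complemented iff gcd(a, n/a)=1, i.e. a is a unitary divisor of 414.
Complemented elements: 1, 2, 9, 18, 23, 46, ... (2 more)
Count: 8


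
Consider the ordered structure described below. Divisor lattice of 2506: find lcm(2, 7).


In a divisor lattice, join = lcm (least common multiple).
gcd(2,7) = 1
lcm(2,7) = 2*7/gcd = 14/1 = 14


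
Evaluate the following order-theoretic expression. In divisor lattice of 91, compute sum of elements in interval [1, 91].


Interval [1,91] in divisors of 91: [1, 7, 13, 91]
Sum = 112


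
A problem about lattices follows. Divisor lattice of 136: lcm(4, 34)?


Join=lcm.
gcd(4,34)=2
lcm=68


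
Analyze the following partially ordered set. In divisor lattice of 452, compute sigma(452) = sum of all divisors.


sigma(n) = sum of divisors.
Divisors of 452: [1, 2, 4, 113, 226, 452]
Sum = 798


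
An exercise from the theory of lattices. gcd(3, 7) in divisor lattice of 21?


Meet=gcd.
gcd(3,7)=1


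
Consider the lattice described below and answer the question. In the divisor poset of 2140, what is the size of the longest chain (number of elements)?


A chain is a totally ordered subset; we count the number of elements in a maximum chain.
Compute, for each element x, the size of the longest chain ending at x:
  1: 1
  2: 2
  5: 2
  107: 2
  4: 3
  10: 3
  ...
A maximum chain: 1 < 2 < 4 < 20 < 2140
Number of elements in the longest chain: 5


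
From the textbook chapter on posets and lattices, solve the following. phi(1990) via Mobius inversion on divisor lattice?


phi(n) = n * prod_{p|n} (1 - 1/p).
Prime divisors of 1990: [2, 5, 199]
phi(1990) = 1990 * (1 - 1/2) * (1 - 1/5) * (1 - 1/199)
phi(1990) = 792


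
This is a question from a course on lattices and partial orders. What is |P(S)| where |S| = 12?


Power set = 2^n.
2^12 = 4096


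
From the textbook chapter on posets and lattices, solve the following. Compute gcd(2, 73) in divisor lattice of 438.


In a divisor lattice, meet = gcd (greatest common divisor).
By Euclidean algorithm or factoring: gcd(2,73) = 1


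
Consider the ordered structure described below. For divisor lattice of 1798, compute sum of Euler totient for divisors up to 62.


Divisors of 1798 up to 62: [1, 2, 29, 31, 58, 62]
phi values: [1, 1, 28, 30, 28, 30]
Sum = 118


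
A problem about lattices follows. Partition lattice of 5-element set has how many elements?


B(n) = number of set partitions of an n-element set.
B(n) satisfies the recurrence: B(n+1) = sum_k C(n,k)*B(k).
B(5) = 52


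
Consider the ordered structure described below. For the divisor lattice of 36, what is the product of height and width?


Height = length of longest chain minus 1; width = size of largest antichain.
A maximum chain: 1 | 3 | 9 | 18 | 36  (height 4).
A maximum antichain: {4, 6, 9}  (width 3).
Product = 4 * 3 = 12


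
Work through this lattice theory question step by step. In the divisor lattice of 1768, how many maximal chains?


A maximal chain goes from the minimum element to a maximal element via cover relations.
Counting all min-to-max paths in the cover graph.
Total maximal chains: 20


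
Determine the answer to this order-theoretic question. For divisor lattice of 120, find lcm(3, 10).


In a divisor lattice, join = lcm (least common multiple).
Compute lcm iteratively: start with first element, then lcm(current, next).
Elements: [3, 10]
lcm(3,10) = 30
Final lcm = 30


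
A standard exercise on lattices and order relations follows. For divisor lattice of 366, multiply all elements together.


Divisors of 366: [1, 2, 3, 6, 61, 122, 183, 366]
Product = n^(d(n)/2) = 366^(8/2)
Product = 17944209936


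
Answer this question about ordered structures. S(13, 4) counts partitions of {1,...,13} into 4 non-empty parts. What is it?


S(n,k) = k*S(n-1,k) + S(n-1,k-1).
S(12,4) = 611501, S(12,3) = 86526
S(13,4) = 4*611501 + 86526 = 2446004 + 86526
S(13,4) = 2532530


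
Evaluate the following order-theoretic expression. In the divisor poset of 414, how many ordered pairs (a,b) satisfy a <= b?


The order relation is {(a,b) : a <= b}, reflexive so it includes (a,a).
Examples: (1,1), (1,138), (1,18), (1,2), (1,207), ...
Total ordered pairs: 54


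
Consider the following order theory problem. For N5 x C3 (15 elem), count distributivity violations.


Distributive law: a ^ (b v c) = (a ^ b) v (a ^ c).
Check all 15^3 = 3375 ordered triples (a,b,c).
  e.g. a=(b,0), b=(a,0), c=(c,0): lhs=(b,0) != rhs=(a,0)
  e.g. a=(b,0), b=(a,0), c=(c,1): lhs=(b,0) != rhs=(a,0)
Total violating triples: 54


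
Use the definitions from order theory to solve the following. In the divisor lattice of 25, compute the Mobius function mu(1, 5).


In a divisor lattice, mu(a,b) = mu(b/a) where mu is the classical Mobius function.
b/a = 5/1 = 5
Prime factorization of 5: primes [5]
5 is squarefree with 1 prime factor(s), so mu(5) = (-1)^1 = -1


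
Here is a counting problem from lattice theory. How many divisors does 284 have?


Divisors of 284: [1, 2, 4, 71, 142, 284]
Count: 6


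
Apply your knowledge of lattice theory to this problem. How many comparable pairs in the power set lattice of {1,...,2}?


A comparable pair {a,b} has a < b or b < a in the order.
Count unordered pairs where one element is strictly below the other.
Examples: {{},{1}}, {{},{2}}, {{},{1,2}}, {{1},{1,2}}, ...
Total comparable pairs: 5


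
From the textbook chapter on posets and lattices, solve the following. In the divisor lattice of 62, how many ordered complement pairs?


Complement pair (a,b): a meet b = bottom, a join b = top.
Here: gcd(a,b)=1 and lcm(a,b)=62, i.e. a*b=62 with a,b coprime.
Pairs found: (1,62), (2,31), (31,2), (62,1)
Total ordered pairs: 4


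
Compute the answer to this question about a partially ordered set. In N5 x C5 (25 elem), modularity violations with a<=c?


Modular law: if a <= c then a v (b ^ c) = (a v b) ^ c.
Check all triples (a,b,c) with a <= c among 25 elements.
  e.g. a=(a,0), b=(c,0), c=(b,0): lhs=(a,0) != rhs=(b,0)
  e.g. a=(a,0), b=(c,1), c=(b,0): lhs=(a,0) != rhs=(b,0)
Total violating triples: 75


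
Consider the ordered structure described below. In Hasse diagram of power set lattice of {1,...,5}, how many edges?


A cover relation a -< b holds when a < b with no c strictly between.
Cover relations:
  {} -< {1}
  {} -< {2}
  {} -< {3}
  {} -< {4}
  {} -< {5}
  {1} -< {1,2}
  {1} -< {1,3}
  {1} -< {1,4}
  ...72 more
Total: 80


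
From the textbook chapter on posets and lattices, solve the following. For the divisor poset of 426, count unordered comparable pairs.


A comparable pair {a,b} has a < b or b < a in the order.
Count unordered pairs where one element is strictly below the other.
Examples: {1,2}, {1,3}, {1,6}, {1,71}, ...
Total comparable pairs: 19


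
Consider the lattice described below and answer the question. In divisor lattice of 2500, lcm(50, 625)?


Join=lcm.
gcd(50,625)=25
lcm=1250


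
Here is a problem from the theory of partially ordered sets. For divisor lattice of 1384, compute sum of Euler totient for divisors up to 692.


Divisors of 1384 up to 692: [1, 2, 4, 8, 173, 346, 692]
phi values: [1, 1, 2, 4, 172, 172, 344]
Sum = 696


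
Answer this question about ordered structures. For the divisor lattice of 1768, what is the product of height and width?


Height = length of longest chain minus 1; width = size of largest antichain.
A maximum chain: 1 | 17 | 221 | 442 | 884 | 1768  (height 5).
A maximum antichain: {4, 26, 34, 221}  (width 4).
Product = 5 * 4 = 20


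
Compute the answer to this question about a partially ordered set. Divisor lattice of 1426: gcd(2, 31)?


Meet=gcd.
gcd(2,31)=1


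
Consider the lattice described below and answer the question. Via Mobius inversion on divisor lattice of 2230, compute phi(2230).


phi(n) = n * prod_{p|n} (1 - 1/p).
Prime divisors of 2230: [2, 5, 223]
phi(2230) = 2230 * (1 - 1/2) * (1 - 1/5) * (1 - 1/223)
phi(2230) = 888


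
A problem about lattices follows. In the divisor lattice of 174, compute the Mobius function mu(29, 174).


In a divisor lattice, mu(a,b) = mu(b/a) where mu is the classical Mobius function.
b/a = 174/29 = 6
Prime factorization of 6: primes [2, 3]
6 is squarefree with 2 prime factor(s), so mu(6) = (-1)^2 = 1


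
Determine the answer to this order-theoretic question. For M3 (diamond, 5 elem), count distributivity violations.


Distributive law: a ^ (b v c) = (a ^ b) v (a ^ c).
Check all 5^3 = 125 ordered triples (a,b,c).
  e.g. a=a1, b=a2, c=a3: lhs=a1 != rhs=0
  e.g. a=a1, b=a3, c=a2: lhs=a1 != rhs=0
Total violating triples: 6


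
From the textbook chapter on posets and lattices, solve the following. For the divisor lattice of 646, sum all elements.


sigma(n) = sum of divisors.
Divisors of 646: [1, 2, 17, 19, 34, 38, 323, 646]
Sum = 1080


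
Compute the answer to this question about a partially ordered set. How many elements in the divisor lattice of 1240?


Divisors of 1240: [1, 2, 4, 5, 8, 10, 20, 31, 40, 62, 124, 155, 248, 310, 620, 1240]
Count: 16


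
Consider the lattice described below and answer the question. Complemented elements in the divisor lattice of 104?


An element a is complemented if some b has a meet b = bottom, a join b = top.
a is complemented iff gcd(a, n/a)=1, i.e. a is a unitary divisor of 104.
Complemented elements: 1, 8, 13, 104
Count: 4


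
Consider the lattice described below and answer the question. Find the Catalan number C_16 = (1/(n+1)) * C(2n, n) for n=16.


C(n) = C(2n, n) / (n+1).
C(32, 16) = 601080390
C(16) = 601080390 / 17 = 35357670


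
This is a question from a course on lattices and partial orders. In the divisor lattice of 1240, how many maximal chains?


A maximal chain goes from the minimum element to a maximal element via cover relations.
Counting all min-to-max paths in the cover graph.
Total maximal chains: 20


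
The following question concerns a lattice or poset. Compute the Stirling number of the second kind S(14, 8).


S(n,k) = k*S(n-1,k) + S(n-1,k-1).
S(13,8) = 1899612, S(13,7) = 5715424
S(14,8) = 8*1899612 + 5715424 = 15196896 + 5715424
S(14,8) = 20912320


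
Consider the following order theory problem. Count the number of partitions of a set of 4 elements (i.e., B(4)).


B(n) = number of set partitions of an n-element set.
B(n) satisfies the recurrence: B(n+1) = sum_k C(n,k)*B(k).
B(4) = 15


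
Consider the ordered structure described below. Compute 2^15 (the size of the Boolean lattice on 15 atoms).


Power set = 2^n.
2^15 = 32768


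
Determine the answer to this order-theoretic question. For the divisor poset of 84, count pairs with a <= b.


The order relation is {(a,b) : a <= b}, reflexive so it includes (a,a).
Examples: (1,1), (1,12), (1,14), (1,2), (1,21), ...
Total ordered pairs: 54


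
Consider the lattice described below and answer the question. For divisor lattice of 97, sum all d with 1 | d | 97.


Interval [1,97] in divisors of 97: [1, 97]
Sum = 98


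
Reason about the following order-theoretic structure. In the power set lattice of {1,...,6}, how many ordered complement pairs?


Complement pair (a,b): a meet b = bottom, a join b = top.
Here: A intersect B = {} and A union B = {1,...,6}.
Pairs found: ({},{1,2,3,4,5,6}), ({1},{2,3,4,5,6}), ({2},{1,3,4,5,6}), ({3},{1,2,4,5,6}), ... (60 more)
Total ordered pairs: 64


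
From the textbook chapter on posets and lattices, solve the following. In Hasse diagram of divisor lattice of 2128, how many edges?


A cover relation a -< b holds when a < b with no c strictly between.
Cover relations:
  1 -< 2
  1 -< 7
  1 -< 19
  2 -< 4
  2 -< 14
  2 -< 38
  4 -< 8
  4 -< 28
  ...28 more
Total: 36


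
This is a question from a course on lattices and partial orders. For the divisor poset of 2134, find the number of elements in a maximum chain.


A chain is a totally ordered subset; we count the number of elements in a maximum chain.
Compute, for each element x, the size of the longest chain ending at x:
  1: 1
  2: 2
  11: 2
  97: 2
  22: 3
  194: 3
  ...
A maximum chain: 1 < 2 < 22 < 2134
Number of elements in the longest chain: 4


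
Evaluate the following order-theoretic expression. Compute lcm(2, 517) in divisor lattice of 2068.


In a divisor lattice, join = lcm (least common multiple).
gcd(2,517) = 1
lcm(2,517) = 2*517/gcd = 1034/1 = 1034


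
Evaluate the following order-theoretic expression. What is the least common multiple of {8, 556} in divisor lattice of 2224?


In a divisor lattice, join = lcm (least common multiple).
Compute lcm iteratively: start with first element, then lcm(current, next).
Elements: [8, 556]
lcm(8,556) = 1112
Final lcm = 1112


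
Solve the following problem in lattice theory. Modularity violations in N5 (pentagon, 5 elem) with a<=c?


Modular law: if a <= c then a v (b ^ c) = (a v b) ^ c.
Check all triples (a,b,c) with a <= c among 5 elements.
  e.g. a=a, b=c, c=b: lhs=a != rhs=b
Total violating triples: 1


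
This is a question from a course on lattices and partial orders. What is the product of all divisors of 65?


Divisors of 65: [1, 5, 13, 65]
Product = n^(d(n)/2) = 65^(4/2)
Product = 4225


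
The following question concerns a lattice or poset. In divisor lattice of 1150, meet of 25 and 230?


In a divisor lattice, meet = gcd (greatest common divisor).
By Euclidean algorithm or factoring: gcd(25,230) = 5


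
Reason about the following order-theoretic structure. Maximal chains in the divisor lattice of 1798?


A maximal chain goes from the minimum element to a maximal element via cover relations.
Counting all min-to-max paths in the cover graph.
Total maximal chains: 6


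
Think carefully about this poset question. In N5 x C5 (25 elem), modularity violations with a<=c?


Modular law: if a <= c then a v (b ^ c) = (a v b) ^ c.
Check all triples (a,b,c) with a <= c among 25 elements.
  e.g. a=(a,0), b=(c,0), c=(b,0): lhs=(a,0) != rhs=(b,0)
  e.g. a=(a,0), b=(c,1), c=(b,0): lhs=(a,0) != rhs=(b,0)
Total violating triples: 75


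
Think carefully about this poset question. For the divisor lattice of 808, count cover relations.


A cover relation a -< b holds when a < b with no c strictly between.
Cover relations:
  1 -< 2
  1 -< 101
  2 -< 4
  2 -< 202
  4 -< 8
  4 -< 404
  8 -< 808
  101 -< 202
  ...2 more
Total: 10


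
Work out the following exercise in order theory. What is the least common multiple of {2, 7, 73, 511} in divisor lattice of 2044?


In a divisor lattice, join = lcm (least common multiple).
Compute lcm iteratively: start with first element, then lcm(current, next).
Elements: [2, 7, 73, 511]
lcm(2,7) = 14
lcm(14,73) = 1022
lcm(1022,511) = 1022
Final lcm = 1022


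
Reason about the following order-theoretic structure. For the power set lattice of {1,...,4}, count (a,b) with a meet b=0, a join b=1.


Complement pair (a,b): a meet b = bottom, a join b = top.
Here: A intersect B = {} and A union B = {1,...,4}.
Pairs found: ({},{1,2,3,4}), ({1},{2,3,4}), ({2},{1,3,4}), ({3},{1,2,4}), ... (12 more)
Total ordered pairs: 16


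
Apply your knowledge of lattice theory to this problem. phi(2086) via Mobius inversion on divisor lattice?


phi(n) = n * prod_{p|n} (1 - 1/p).
Prime divisors of 2086: [2, 7, 149]
phi(2086) = 2086 * (1 - 1/2) * (1 - 1/7) * (1 - 1/149)
phi(2086) = 888


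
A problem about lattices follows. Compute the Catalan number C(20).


C(n) = C(2n, n) / (n+1).
C(40, 20) = 137846528820
C(20) = 137846528820 / 21 = 6564120420


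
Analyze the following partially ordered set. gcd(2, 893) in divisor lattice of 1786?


Meet=gcd.
gcd(2,893)=1


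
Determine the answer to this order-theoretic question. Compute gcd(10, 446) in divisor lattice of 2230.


In a divisor lattice, meet = gcd (greatest common divisor).
By Euclidean algorithm or factoring: gcd(10,446) = 2


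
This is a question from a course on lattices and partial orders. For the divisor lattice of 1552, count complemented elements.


An element a is complemented if some b has a meet b = bottom, a join b = top.
a is complemented iff gcd(a, n/a)=1, i.e. a is a unitary divisor of 1552.
Complemented elements: 1, 16, 97, 1552
Count: 4


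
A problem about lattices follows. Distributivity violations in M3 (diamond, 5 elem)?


Distributive law: a ^ (b v c) = (a ^ b) v (a ^ c).
Check all 5^3 = 125 ordered triples (a,b,c).
  e.g. a=a1, b=a2, c=a3: lhs=a1 != rhs=0
  e.g. a=a1, b=a3, c=a2: lhs=a1 != rhs=0
Total violating triples: 6


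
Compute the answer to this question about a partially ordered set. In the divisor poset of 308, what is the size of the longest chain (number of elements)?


A chain is a totally ordered subset; we count the number of elements in a maximum chain.
Compute, for each element x, the size of the longest chain ending at x:
  1: 1
  2: 2
  7: 2
  11: 2
  4: 3
  14: 3
  ...
A maximum chain: 1 < 2 < 4 < 28 < 308
Number of elements in the longest chain: 5


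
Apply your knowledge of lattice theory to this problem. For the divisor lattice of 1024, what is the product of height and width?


Height = length of longest chain minus 1; width = size of largest antichain.
A maximum chain: 1 | 2 | 4 | 8 | 16 | 32 | 64 | 128 | 256 | 512 | 1024  (height 10).
A maximum antichain: {1}  (width 1).
Product = 10 * 1 = 10


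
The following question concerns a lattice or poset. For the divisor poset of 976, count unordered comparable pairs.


A comparable pair {a,b} has a < b or b < a in the order.
Count unordered pairs where one element is strictly below the other.
Examples: {1,2}, {1,4}, {1,8}, {1,16}, ...
Total comparable pairs: 35


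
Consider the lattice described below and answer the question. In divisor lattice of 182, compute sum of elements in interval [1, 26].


Interval [1,26] in divisors of 182: [1, 2, 13, 26]
Sum = 42


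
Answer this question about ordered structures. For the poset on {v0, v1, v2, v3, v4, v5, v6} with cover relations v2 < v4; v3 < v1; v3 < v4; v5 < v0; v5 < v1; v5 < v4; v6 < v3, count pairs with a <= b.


The order relation is {(a,b) : a <= b}, reflexive so it includes (a,a).
Examples: (v0,v0), (v1,v1), (v2,v2), (v2,v4), (v3,v1), ...
Total ordered pairs: 16


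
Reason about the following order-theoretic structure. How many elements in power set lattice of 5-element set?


Power set = 2^n.
2^5 = 32


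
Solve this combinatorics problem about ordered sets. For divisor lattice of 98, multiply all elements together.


Divisors of 98: [1, 2, 7, 14, 49, 98]
Product = n^(d(n)/2) = 98^(6/2)
Product = 941192


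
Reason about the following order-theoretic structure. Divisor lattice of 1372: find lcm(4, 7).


In a divisor lattice, join = lcm (least common multiple).
gcd(4,7) = 1
lcm(4,7) = 4*7/gcd = 28/1 = 28


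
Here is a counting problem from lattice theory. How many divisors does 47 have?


Divisors of 47: [1, 47]
Count: 2


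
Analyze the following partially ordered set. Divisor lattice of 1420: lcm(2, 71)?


Join=lcm.
gcd(2,71)=1
lcm=142


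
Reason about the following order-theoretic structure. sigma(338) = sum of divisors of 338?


sigma(n) = sum of divisors.
Divisors of 338: [1, 2, 13, 26, 169, 338]
Sum = 549


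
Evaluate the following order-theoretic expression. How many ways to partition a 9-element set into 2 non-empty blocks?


S(n,k) = k*S(n-1,k) + S(n-1,k-1).
S(8,2) = 127, S(8,1) = 1
S(9,2) = 2*127 + 1 = 254 + 1
S(9,2) = 255


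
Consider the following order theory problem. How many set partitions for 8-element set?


B(n) = number of set partitions of an n-element set.
B(n) satisfies the recurrence: B(n+1) = sum_k C(n,k)*B(k).
B(8) = 4140


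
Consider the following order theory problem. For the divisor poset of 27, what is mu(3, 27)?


In a divisor lattice, mu(a,b) = mu(b/a) where mu is the classical Mobius function.
b/a = 27/3 = 9
Prime factorization of 9: primes [3]
9 is not squarefree, so mu(9) = 0


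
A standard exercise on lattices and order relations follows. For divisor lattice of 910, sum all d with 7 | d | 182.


Interval [7,182] in divisors of 910: [7, 14, 91, 182]
Sum = 294


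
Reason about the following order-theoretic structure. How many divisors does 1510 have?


Divisors of 1510: [1, 2, 5, 10, 151, 302, 755, 1510]
Count: 8


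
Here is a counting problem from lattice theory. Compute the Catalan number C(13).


C(n) = C(2n, n) / (n+1).
C(26, 13) = 10400600
C(13) = 10400600 / 14 = 742900


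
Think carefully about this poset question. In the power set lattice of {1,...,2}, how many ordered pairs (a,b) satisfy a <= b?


The order relation is {(a,b) : a <= b}, reflexive so it includes (a,a).
Examples: ({},{}), ({},{1,2}), ({},{1}), ({},{2}), ({1,2},{1,2}), ...
Total ordered pairs: 9


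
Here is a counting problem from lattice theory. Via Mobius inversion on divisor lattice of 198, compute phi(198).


phi(n) = n * prod_{p|n} (1 - 1/p).
Prime divisors of 198: [2, 3, 11]
phi(198) = 198 * (1 - 1/2) * (1 - 1/3) * (1 - 1/11)
phi(198) = 60


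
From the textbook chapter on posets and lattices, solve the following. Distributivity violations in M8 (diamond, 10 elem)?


Distributive law: a ^ (b v c) = (a ^ b) v (a ^ c).
Check all 10^3 = 1000 ordered triples (a,b,c).
  e.g. a=a1, b=a2, c=a3: lhs=a1 != rhs=0
  e.g. a=a1, b=a2, c=a4: lhs=a1 != rhs=0
Total violating triples: 336


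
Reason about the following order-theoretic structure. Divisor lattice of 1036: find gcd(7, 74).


In a divisor lattice, meet = gcd (greatest common divisor).
By Euclidean algorithm or factoring: gcd(7,74) = 1


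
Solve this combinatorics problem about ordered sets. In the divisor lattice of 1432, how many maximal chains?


A maximal chain goes from the minimum element to a maximal element via cover relations.
Counting all min-to-max paths in the cover graph.
Total maximal chains: 4


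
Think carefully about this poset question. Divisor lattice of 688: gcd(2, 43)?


Meet=gcd.
gcd(2,43)=1


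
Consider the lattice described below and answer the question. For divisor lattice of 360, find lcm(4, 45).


In a divisor lattice, join = lcm (least common multiple).
Compute lcm iteratively: start with first element, then lcm(current, next).
Elements: [4, 45]
lcm(4,45) = 180
Final lcm = 180


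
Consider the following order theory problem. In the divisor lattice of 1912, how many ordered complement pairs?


Complement pair (a,b): a meet b = bottom, a join b = top.
Here: gcd(a,b)=1 and lcm(a,b)=1912, i.e. a*b=1912 with a,b coprime.
Pairs found: (1,1912), (8,239), (239,8), (1912,1)
Total ordered pairs: 4


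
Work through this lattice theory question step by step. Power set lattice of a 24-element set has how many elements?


Power set = 2^n.
2^24 = 16777216


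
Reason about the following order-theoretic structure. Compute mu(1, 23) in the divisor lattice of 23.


In a divisor lattice, mu(a,b) = mu(b/a) where mu is the classical Mobius function.
b/a = 23/1 = 23
Prime factorization of 23: primes [23]
23 is squarefree with 1 prime factor(s), so mu(23) = (-1)^1 = -1


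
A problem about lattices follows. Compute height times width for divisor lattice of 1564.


Height = length of longest chain minus 1; width = size of largest antichain.
A maximum chain: 1 | 23 | 391 | 782 | 1564  (height 4).
A maximum antichain: {4, 34, 46, 391}  (width 4).
Product = 4 * 4 = 16


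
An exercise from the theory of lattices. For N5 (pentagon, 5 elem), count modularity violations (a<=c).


Modular law: if a <= c then a v (b ^ c) = (a v b) ^ c.
Check all triples (a,b,c) with a <= c among 5 elements.
  e.g. a=a, b=c, c=b: lhs=a != rhs=b
Total violating triples: 1


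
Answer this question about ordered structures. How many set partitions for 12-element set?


B(n) = number of set partitions of an n-element set.
B(n) satisfies the recurrence: B(n+1) = sum_k C(n,k)*B(k).
B(12) = 4213597


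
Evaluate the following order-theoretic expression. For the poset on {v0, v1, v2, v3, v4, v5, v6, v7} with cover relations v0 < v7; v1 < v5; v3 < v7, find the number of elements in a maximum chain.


A chain is a totally ordered subset; we count the number of elements in a maximum chain.
Compute, for each element x, the size of the longest chain ending at x:
  v0: 1
  v1: 1
  v2: 1
  v3: 1
  v4: 1
  v6: 1
  ...
A maximum chain: v1 < v5
Number of elements in the longest chain: 2


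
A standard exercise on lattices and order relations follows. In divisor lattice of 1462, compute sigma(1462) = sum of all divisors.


sigma(n) = sum of divisors.
Divisors of 1462: [1, 2, 17, 34, 43, 86, 731, 1462]
Sum = 2376


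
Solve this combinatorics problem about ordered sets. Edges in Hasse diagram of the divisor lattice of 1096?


A cover relation a -< b holds when a < b with no c strictly between.
Cover relations:
  1 -< 2
  1 -< 137
  2 -< 4
  2 -< 274
  4 -< 8
  4 -< 548
  8 -< 1096
  137 -< 274
  ...2 more
Total: 10


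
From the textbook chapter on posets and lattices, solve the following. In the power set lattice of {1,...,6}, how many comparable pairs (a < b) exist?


A comparable pair {a,b} has a < b or b < a in the order.
Count unordered pairs where one element is strictly below the other.
Examples: {{},{1}}, {{},{2}}, {{},{3}}, {{},{4}}, ...
Total comparable pairs: 665


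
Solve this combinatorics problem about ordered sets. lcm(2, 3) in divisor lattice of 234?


Join=lcm.
gcd(2,3)=1
lcm=6


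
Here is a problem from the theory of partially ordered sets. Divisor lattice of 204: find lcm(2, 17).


In a divisor lattice, join = lcm (least common multiple).
gcd(2,17) = 1
lcm(2,17) = 2*17/gcd = 34/1 = 34


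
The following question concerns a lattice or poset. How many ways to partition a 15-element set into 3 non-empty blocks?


S(n,k) = k*S(n-1,k) + S(n-1,k-1).
S(14,3) = 788970, S(14,2) = 8191
S(15,3) = 3*788970 + 8191 = 2366910 + 8191
S(15,3) = 2375101


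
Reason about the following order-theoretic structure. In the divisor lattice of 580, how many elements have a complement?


An element a is complemented if some b has a meet b = bottom, a join b = top.
a is complemented iff gcd(a, n/a)=1, i.e. a is a unitary divisor of 580.
Complemented elements: 1, 4, 5, 20, 29, 116, ... (2 more)
Count: 8


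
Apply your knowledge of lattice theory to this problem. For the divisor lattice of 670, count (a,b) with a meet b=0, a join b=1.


Complement pair (a,b): a meet b = bottom, a join b = top.
Here: gcd(a,b)=1 and lcm(a,b)=670, i.e. a*b=670 with a,b coprime.
Pairs found: (1,670), (2,335), (5,134), (10,67), ... (4 more)
Total ordered pairs: 8


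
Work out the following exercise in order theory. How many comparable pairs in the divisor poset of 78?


A comparable pair {a,b} has a < b or b < a in the order.
Count unordered pairs where one element is strictly below the other.
Examples: {1,2}, {1,3}, {1,6}, {1,13}, ...
Total comparable pairs: 19


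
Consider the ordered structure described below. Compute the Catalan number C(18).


C(n) = C(2n, n) / (n+1).
C(36, 18) = 9075135300
C(18) = 9075135300 / 19 = 477638700


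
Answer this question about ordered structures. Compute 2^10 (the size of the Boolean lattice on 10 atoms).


Power set = 2^n.
2^10 = 1024


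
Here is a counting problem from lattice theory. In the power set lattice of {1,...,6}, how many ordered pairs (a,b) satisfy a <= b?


The order relation is {(a,b) : a <= b}, reflexive so it includes (a,a).
Examples: ({},{}), ({},{1,2}), ({},{1,2,3}), ({},{1,2,3,4}), ({},{1,2,3,4,5}), ...
Total ordered pairs: 729


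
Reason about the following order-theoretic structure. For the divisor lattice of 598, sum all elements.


sigma(n) = sum of divisors.
Divisors of 598: [1, 2, 13, 23, 26, 46, 299, 598]
Sum = 1008


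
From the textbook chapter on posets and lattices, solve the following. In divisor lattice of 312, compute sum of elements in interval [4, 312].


Interval [4,312] in divisors of 312: [4, 8, 12, 24, 52, 104, 156, 312]
Sum = 672


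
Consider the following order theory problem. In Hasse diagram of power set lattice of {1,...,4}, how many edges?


A cover relation a -< b holds when a < b with no c strictly between.
Cover relations:
  {} -< {1}
  {} -< {2}
  {} -< {3}
  {} -< {4}
  {1} -< {1,2}
  {1} -< {1,3}
  {1} -< {1,4}
  {2} -< {1,2}
  ...24 more
Total: 32


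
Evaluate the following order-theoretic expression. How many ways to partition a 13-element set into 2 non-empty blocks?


S(n,k) = k*S(n-1,k) + S(n-1,k-1).
S(12,2) = 2047, S(12,1) = 1
S(13,2) = 2*2047 + 1 = 4094 + 1
S(13,2) = 4095


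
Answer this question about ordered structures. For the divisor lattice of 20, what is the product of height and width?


Height = length of longest chain minus 1; width = size of largest antichain.
A maximum chain: 1 | 5 | 10 | 20  (height 3).
A maximum antichain: {2, 5}  (width 2).
Product = 3 * 2 = 6


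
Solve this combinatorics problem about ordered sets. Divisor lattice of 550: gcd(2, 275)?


Meet=gcd.
gcd(2,275)=1


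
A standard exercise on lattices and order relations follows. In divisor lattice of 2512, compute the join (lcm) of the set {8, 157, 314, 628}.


In a divisor lattice, join = lcm (least common multiple).
Compute lcm iteratively: start with first element, then lcm(current, next).
Elements: [8, 157, 314, 628]
lcm(8,157) = 1256
lcm(1256,314) = 1256
lcm(1256,628) = 1256
Final lcm = 1256


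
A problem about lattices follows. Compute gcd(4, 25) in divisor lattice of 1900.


In a divisor lattice, meet = gcd (greatest common divisor).
By Euclidean algorithm or factoring: gcd(4,25) = 1


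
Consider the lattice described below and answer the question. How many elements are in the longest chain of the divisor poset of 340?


A chain is a totally ordered subset; we count the number of elements in a maximum chain.
Compute, for each element x, the size of the longest chain ending at x:
  1: 1
  2: 2
  5: 2
  17: 2
  4: 3
  10: 3
  ...
A maximum chain: 1 < 2 < 4 < 20 < 340
Number of elements in the longest chain: 5


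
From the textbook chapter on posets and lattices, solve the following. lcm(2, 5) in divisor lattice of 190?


Join=lcm.
gcd(2,5)=1
lcm=10


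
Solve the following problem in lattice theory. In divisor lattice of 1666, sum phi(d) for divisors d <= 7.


Divisors of 1666 up to 7: [1, 2, 7]
phi values: [1, 1, 6]
Sum = 8


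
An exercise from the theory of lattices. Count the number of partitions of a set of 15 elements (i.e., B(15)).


B(n) = number of set partitions of an n-element set.
B(n) satisfies the recurrence: B(n+1) = sum_k C(n,k)*B(k).
B(15) = 1382958545


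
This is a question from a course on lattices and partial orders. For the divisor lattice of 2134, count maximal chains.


A maximal chain goes from the minimum element to a maximal element via cover relations.
Counting all min-to-max paths in the cover graph.
Total maximal chains: 6


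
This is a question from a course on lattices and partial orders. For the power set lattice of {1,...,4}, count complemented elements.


An element a is complemented if some b has a meet b = bottom, a join b = top.
every subset A has complement S\A, so all elements are complemented.
Complemented elements: {}, {1}, {2}, {3}, {4}, {1,2}, ... (10 more)
Count: 16


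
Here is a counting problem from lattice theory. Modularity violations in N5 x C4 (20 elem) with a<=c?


Modular law: if a <= c then a v (b ^ c) = (a v b) ^ c.
Check all triples (a,b,c) with a <= c among 20 elements.
  e.g. a=(a,0), b=(c,0), c=(b,0): lhs=(a,0) != rhs=(b,0)
  e.g. a=(a,0), b=(c,1), c=(b,0): lhs=(a,0) != rhs=(b,0)
Total violating triples: 40


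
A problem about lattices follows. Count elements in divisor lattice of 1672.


Divisors of 1672: [1, 2, 4, 8, 11, 19, 22, 38, 44, 76, 88, 152, 209, 418, 836, 1672]
Count: 16


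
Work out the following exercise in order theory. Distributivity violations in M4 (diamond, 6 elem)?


Distributive law: a ^ (b v c) = (a ^ b) v (a ^ c).
Check all 6^3 = 216 ordered triples (a,b,c).
  e.g. a=a1, b=a2, c=a3: lhs=a1 != rhs=0
  e.g. a=a1, b=a2, c=a4: lhs=a1 != rhs=0
Total violating triples: 24


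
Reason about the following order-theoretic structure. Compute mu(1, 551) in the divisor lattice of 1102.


In a divisor lattice, mu(a,b) = mu(b/a) where mu is the classical Mobius function.
b/a = 551/1 = 551
Prime factorization of 551: primes [19, 29]
551 is squarefree with 2 prime factor(s), so mu(551) = (-1)^2 = 1
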